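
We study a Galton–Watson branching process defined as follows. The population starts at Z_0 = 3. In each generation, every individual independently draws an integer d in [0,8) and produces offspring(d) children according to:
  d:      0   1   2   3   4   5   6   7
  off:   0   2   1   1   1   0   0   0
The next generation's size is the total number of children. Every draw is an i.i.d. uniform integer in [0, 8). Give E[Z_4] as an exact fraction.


Outcome values over d=0..7: [0, 2, 1, 1, 1, 0, 0, 0]
Σy = 5, Σy² = 7, M = 8
μ = 5/8 = 5/8,  σ² = 7/8 − (5/8)² = 31/64
E[Z_0] = 3
E[Z_1] = 5/8·E[Z_0] = 15/8
E[Z_2] = 5/8·E[Z_1] = 75/64
E[Z_3] = 5/8·E[Z_2] = 375/512
E[Z_4] = 5/8·E[Z_3] = 1875/4096

1875/4096


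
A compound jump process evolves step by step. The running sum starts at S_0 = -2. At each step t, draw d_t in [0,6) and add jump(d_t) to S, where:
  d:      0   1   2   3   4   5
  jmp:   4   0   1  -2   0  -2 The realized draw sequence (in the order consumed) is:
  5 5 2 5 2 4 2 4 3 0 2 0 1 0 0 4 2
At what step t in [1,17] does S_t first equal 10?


t=0: S=-2, d=5, jump=-2, S_1=-4
t=1: S=-4, d=5, jump=-2, S_2=-6
t=2: S=-6, d=2, jump=1, S_3=-5
t=3: S=-5, d=5, jump=-2, S_4=-7
t=4: S=-7, d=2, jump=1, S_5=-6
t=5: S=-6, d=4, jump=0, S_6=-6
t=6: S=-6, d=2, jump=1, S_7=-5
t=7: S=-5, d=4, jump=0, S_8=-5
t=8: S=-5, d=3, jump=-2, S_9=-7
t=9: S=-7, d=0, jump=4, S_10=-3
t=10: S=-3, d=2, jump=1, S_11=-2
t=11: S=-2, d=0, jump=4, S_12=2
t=12: S=2, d=1, jump=0, S_13=2
t=13: S=2, d=0, jump=4, S_14=6
t=14: S=6, d=0, jump=4, S_15=10
t=15: S=10, d=4, jump=0, S_16=10
t=16: S=10, d=2, jump=1, S_17=11

15


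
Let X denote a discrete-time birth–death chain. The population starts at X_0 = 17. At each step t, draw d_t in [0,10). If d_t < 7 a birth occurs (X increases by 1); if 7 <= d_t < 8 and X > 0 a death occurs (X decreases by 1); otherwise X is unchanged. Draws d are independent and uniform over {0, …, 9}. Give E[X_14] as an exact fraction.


X can drop by at most 1 per step and X_0 = 17 > T = 14, so X_t >= 17 − t >= 3 > 0 for every t <= 14: the floor at 0 (the 'and X > 0' condition) never binds. Hence X_14 = X_0 + Σ_{t<14} Y_t with i.i.d. increments Y_t = y(d_t) ∈ {+1, −1, 0}.
Outcome values over d=0..9: [1, 1, 1, 1, 1, 1, 1, -1, 0, 0]
Σy = 6, Σy² = 8, M = 10
μ = 6/10 = 3/5,  σ² = 8/10 − (3/5)² = 11/25
E[X_14] = 17 + 14·(3/5) = 127/5

127/5


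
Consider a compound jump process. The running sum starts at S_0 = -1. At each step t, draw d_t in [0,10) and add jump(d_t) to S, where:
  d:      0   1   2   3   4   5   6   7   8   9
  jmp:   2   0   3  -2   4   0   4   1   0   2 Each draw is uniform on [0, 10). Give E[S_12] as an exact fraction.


79/5

Outcome values over d=0..9: [2, 0, 3, -2, 4, 0, 4, 1, 0, 2]
Σy = 14, Σy² = 54, M = 10
μ = 14/10 = 7/5,  σ² = 54/10 − (7/5)² = 86/25
E[S_12] = -1 + 12·(7/5) = 79/5


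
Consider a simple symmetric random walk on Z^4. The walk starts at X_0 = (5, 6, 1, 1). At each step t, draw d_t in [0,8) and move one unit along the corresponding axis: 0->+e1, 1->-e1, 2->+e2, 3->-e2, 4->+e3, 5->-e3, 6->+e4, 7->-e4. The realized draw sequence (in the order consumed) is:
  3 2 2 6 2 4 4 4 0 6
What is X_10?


(6, 8, 4, 3)

t=0: X=(5, 6, 1, 1), d=3 → -e2, X_1=(5, 5, 1, 1)
t=1: X=(5, 5, 1, 1), d=2 → +e2, X_2=(5, 6, 1, 1)
t=2: X=(5, 6, 1, 1), d=2 → +e2, X_3=(5, 7, 1, 1)
t=3: X=(5, 7, 1, 1), d=6 → +e4, X_4=(5, 7, 1, 2)
t=4: X=(5, 7, 1, 2), d=2 → +e2, X_5=(5, 8, 1, 2)
t=5: X=(5, 8, 1, 2), d=4 → +e3, X_6=(5, 8, 2, 2)
t=6: X=(5, 8, 2, 2), d=4 → +e3, X_7=(5, 8, 3, 2)
t=7: X=(5, 8, 3, 2), d=4 → +e3, X_8=(5, 8, 4, 2)
t=8: X=(5, 8, 4, 2), d=0 → +e1, X_9=(6, 8, 4, 2)
t=9: X=(6, 8, 4, 2), d=6 → +e4, X_10=(6, 8, 4, 3)


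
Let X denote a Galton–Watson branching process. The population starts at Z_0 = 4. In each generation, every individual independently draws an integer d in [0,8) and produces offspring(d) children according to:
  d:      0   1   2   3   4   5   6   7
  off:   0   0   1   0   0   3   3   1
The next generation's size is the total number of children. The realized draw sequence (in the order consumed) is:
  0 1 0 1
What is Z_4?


gen 0: Z_0=4, draws=[0, 1, 0, 1], offspring=[0, 0, 0, 0], Z_1=0
gen 1: Z_1=0, draws=[], offspring=[], Z_2=0
gen 2: Z_2=0, draws=[], offspring=[], Z_3=0
gen 3: Z_3=0, draws=[], offspring=[], Z_4=0

0


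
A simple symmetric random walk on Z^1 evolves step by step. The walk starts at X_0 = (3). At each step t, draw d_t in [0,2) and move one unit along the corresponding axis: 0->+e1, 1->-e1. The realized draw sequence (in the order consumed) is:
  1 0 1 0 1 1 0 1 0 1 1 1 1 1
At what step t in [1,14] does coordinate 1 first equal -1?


12

t=0: X=(3), d=1 → -e1, X_1=(2)
t=1: X=(2), d=0 → +e1, X_2=(3)
t=2: X=(3), d=1 → -e1, X_3=(2)
t=3: X=(2), d=0 → +e1, X_4=(3)
t=4: X=(3), d=1 → -e1, X_5=(2)
t=5: X=(2), d=1 → -e1, X_6=(1)
t=6: X=(1), d=0 → +e1, X_7=(2)
t=7: X=(2), d=1 → -e1, X_8=(1)
t=8: X=(1), d=0 → +e1, X_9=(2)
t=9: X=(2), d=1 → -e1, X_10=(1)
t=10: X=(1), d=1 → -e1, X_11=(0)
t=11: X=(0), d=1 → -e1, X_12=(-1)
t=12: X=(-1), d=1 → -e1, X_13=(-2)
t=13: X=(-2), d=1 → -e1, X_14=(-3)


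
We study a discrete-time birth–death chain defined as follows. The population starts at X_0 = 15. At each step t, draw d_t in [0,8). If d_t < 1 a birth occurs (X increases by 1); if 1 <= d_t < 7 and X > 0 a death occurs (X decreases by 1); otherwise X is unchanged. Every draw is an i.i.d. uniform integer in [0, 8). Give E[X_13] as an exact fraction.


X can drop by at most 1 per step and X_0 = 15 > T = 13, so X_t >= 15 − t >= 2 > 0 for every t <= 13: the floor at 0 (the 'and X > 0' condition) never binds. Hence X_13 = X_0 + Σ_{t<13} Y_t with i.i.d. increments Y_t = y(d_t) ∈ {+1, −1, 0}.
Outcome values over d=0..7: [1, -1, -1, -1, -1, -1, -1, 0]
Σy = -5, Σy² = 7, M = 8
μ = -5/8 = -5/8,  σ² = 7/8 − (-5/8)² = 31/64
E[X_13] = 15 + 13·(-5/8) = 55/8

55/8


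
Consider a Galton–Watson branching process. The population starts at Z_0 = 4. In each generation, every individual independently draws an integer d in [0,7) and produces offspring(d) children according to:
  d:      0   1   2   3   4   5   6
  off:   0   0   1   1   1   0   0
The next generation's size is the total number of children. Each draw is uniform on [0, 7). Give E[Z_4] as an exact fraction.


Outcome values over d=0..6: [0, 0, 1, 1, 1, 0, 0]
Σy = 3, Σy² = 3, M = 7
μ = 3/7 = 3/7,  σ² = 3/7 − (3/7)² = 12/49
E[Z_0] = 4
E[Z_1] = 3/7·E[Z_0] = 12/7
E[Z_2] = 3/7·E[Z_1] = 36/49
E[Z_3] = 3/7·E[Z_2] = 108/343
E[Z_4] = 3/7·E[Z_3] = 324/2401

324/2401


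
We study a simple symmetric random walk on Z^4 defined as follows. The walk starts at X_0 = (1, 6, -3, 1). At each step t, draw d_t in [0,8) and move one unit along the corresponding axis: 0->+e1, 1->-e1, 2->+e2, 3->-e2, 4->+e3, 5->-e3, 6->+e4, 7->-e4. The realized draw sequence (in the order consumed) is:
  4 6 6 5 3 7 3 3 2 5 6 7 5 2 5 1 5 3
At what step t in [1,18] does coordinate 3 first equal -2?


t=0: X=(1, 6, -3, 1), d=4 → +e3, X_1=(1, 6, -2, 1)
t=1: X=(1, 6, -2, 1), d=6 → +e4, X_2=(1, 6, -2, 2)
t=2: X=(1, 6, -2, 2), d=6 → +e4, X_3=(1, 6, -2, 3)
t=3: X=(1, 6, -2, 3), d=5 → -e3, X_4=(1, 6, -3, 3)
t=4: X=(1, 6, -3, 3), d=3 → -e2, X_5=(1, 5, -3, 3)
t=5: X=(1, 5, -3, 3), d=7 → -e4, X_6=(1, 5, -3, 2)
t=6: X=(1, 5, -3, 2), d=3 → -e2, X_7=(1, 4, -3, 2)
t=7: X=(1, 4, -3, 2), d=3 → -e2, X_8=(1, 3, -3, 2)
t=8: X=(1, 3, -3, 2), d=2 → +e2, X_9=(1, 4, -3, 2)
t=9: X=(1, 4, -3, 2), d=5 → -e3, X_10=(1, 4, -4, 2)
t=10: X=(1, 4, -4, 2), d=6 → +e4, X_11=(1, 4, -4, 3)
t=11: X=(1, 4, -4, 3), d=7 → -e4, X_12=(1, 4, -4, 2)
t=12: X=(1, 4, -4, 2), d=5 → -e3, X_13=(1, 4, -5, 2)
t=13: X=(1, 4, -5, 2), d=2 → +e2, X_14=(1, 5, -5, 2)
t=14: X=(1, 5, -5, 2), d=5 → -e3, X_15=(1, 5, -6, 2)
t=15: X=(1, 5, -6, 2), d=1 → -e1, X_16=(0, 5, -6, 2)
t=16: X=(0, 5, -6, 2), d=5 → -e3, X_17=(0, 5, -7, 2)
t=17: X=(0, 5, -7, 2), d=3 → -e2, X_18=(0, 4, -7, 2)

1


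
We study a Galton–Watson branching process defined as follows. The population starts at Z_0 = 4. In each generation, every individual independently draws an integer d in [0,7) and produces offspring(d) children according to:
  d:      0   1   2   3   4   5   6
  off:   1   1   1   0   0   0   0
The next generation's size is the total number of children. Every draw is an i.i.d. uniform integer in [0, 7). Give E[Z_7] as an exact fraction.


Outcome values over d=0..6: [1, 1, 1, 0, 0, 0, 0]
Σy = 3, Σy² = 3, M = 7
μ = 3/7 = 3/7,  σ² = 3/7 − (3/7)² = 12/49
E[Z_0] = 4
E[Z_1] = 3/7·E[Z_0] = 12/7
E[Z_2] = 3/7·E[Z_1] = 36/49
E[Z_3] = 3/7·E[Z_2] = 108/343
E[Z_4] = 3/7·E[Z_3] = 324/2401
E[Z_5] = 3/7·E[Z_4] = 972/16807
E[Z_6] = 3/7·E[Z_5] = 2916/117649
E[Z_7] = 3/7·E[Z_6] = 8748/823543

8748/823543


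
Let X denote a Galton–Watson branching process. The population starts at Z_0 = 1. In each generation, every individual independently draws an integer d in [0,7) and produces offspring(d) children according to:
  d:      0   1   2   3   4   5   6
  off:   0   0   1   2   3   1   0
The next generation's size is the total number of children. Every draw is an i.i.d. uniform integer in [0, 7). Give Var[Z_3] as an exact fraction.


Outcome values over d=0..6: [0, 0, 1, 2, 3, 1, 0]
Σy = 7, Σy² = 15, M = 7
μ = 7/7 = 1,  σ² = 15/7 − (1)² = 8/7
V_0 = 0, E_0 = 1
V_1 = 8/7·E_0 + (1)²·V_0 = 8/7;  E_1 = 1
V_2 = 8/7·E_1 + (1)²·V_1 = 16/7;  E_2 = 1
V_3 = 8/7·E_2 + (1)²·V_2 = 24/7;  E_3 = 1

24/7


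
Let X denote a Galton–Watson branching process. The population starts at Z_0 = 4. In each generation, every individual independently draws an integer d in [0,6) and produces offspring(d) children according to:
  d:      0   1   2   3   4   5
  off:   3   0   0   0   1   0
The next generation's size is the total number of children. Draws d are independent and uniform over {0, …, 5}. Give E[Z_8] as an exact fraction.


Outcome values over d=0..5: [3, 0, 0, 0, 1, 0]
Σy = 4, Σy² = 10, M = 6
μ = 4/6 = 2/3,  σ² = 10/6 − (2/3)² = 11/9
E[Z_0] = 4
E[Z_1] = 2/3·E[Z_0] = 8/3
E[Z_2] = 2/3·E[Z_1] = 16/9
E[Z_3] = 2/3·E[Z_2] = 32/27
E[Z_4] = 2/3·E[Z_3] = 64/81
E[Z_5] = 2/3·E[Z_4] = 128/243
E[Z_6] = 2/3·E[Z_5] = 256/729
E[Z_7] = 2/3·E[Z_6] = 512/2187
E[Z_8] = 2/3·E[Z_7] = 1024/6561

1024/6561


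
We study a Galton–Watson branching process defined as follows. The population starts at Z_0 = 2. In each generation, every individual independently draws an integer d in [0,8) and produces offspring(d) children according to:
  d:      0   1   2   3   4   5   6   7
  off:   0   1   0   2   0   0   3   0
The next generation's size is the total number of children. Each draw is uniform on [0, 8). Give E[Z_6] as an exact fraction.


Outcome values over d=0..7: [0, 1, 0, 2, 0, 0, 3, 0]
Σy = 6, Σy² = 14, M = 8
μ = 6/8 = 3/4,  σ² = 14/8 − (3/4)² = 19/16
E[Z_0] = 2
E[Z_1] = 3/4·E[Z_0] = 3/2
E[Z_2] = 3/4·E[Z_1] = 9/8
E[Z_3] = 3/4·E[Z_2] = 27/32
E[Z_4] = 3/4·E[Z_3] = 81/128
E[Z_5] = 3/4·E[Z_4] = 243/512
E[Z_6] = 3/4·E[Z_5] = 729/2048

729/2048


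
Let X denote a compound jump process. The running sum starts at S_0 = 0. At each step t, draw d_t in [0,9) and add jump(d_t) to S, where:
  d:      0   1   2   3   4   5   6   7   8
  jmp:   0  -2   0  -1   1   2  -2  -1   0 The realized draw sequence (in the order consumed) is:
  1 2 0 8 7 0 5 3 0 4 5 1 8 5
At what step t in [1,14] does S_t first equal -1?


7

t=0: S=0, d=1, jump=-2, S_1=-2
t=1: S=-2, d=2, jump=0, S_2=-2
t=2: S=-2, d=0, jump=0, S_3=-2
t=3: S=-2, d=8, jump=0, S_4=-2
t=4: S=-2, d=7, jump=-1, S_5=-3
t=5: S=-3, d=0, jump=0, S_6=-3
t=6: S=-3, d=5, jump=2, S_7=-1
t=7: S=-1, d=3, jump=-1, S_8=-2
t=8: S=-2, d=0, jump=0, S_9=-2
t=9: S=-2, d=4, jump=1, S_10=-1
t=10: S=-1, d=5, jump=2, S_11=1
t=11: S=1, d=1, jump=-2, S_12=-1
t=12: S=-1, d=8, jump=0, S_13=-1
t=13: S=-1, d=5, jump=2, S_14=1


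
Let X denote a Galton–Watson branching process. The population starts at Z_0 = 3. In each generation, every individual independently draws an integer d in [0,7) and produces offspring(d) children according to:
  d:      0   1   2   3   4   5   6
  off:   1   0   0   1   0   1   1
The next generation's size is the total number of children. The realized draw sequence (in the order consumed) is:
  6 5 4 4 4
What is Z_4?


0

gen 0: Z_0=3, draws=[6, 5, 4], offspring=[1, 1, 0], Z_1=2
gen 1: Z_1=2, draws=[4, 4], offspring=[0, 0], Z_2=0
gen 2: Z_2=0, draws=[], offspring=[], Z_3=0
gen 3: Z_3=0, draws=[], offspring=[], Z_4=0


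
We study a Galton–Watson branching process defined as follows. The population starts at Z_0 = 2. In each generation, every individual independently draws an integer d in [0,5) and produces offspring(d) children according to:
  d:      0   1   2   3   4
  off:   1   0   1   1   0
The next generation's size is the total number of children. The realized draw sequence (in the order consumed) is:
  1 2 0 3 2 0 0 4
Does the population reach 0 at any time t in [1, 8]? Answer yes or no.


yes

gen 0: Z_0=2, draws=[1, 2], offspring=[0, 1], Z_1=1
gen 1: Z_1=1, draws=[0], offspring=[1], Z_2=1
gen 2: Z_2=1, draws=[3], offspring=[1], Z_3=1
gen 3: Z_3=1, draws=[2], offspring=[1], Z_4=1
gen 4: Z_4=1, draws=[0], offspring=[1], Z_5=1
gen 5: Z_5=1, draws=[0], offspring=[1], Z_6=1
gen 6: Z_6=1, draws=[4], offspring=[0], Z_7=0
gen 7: Z_7=0, draws=[], offspring=[], Z_8=0


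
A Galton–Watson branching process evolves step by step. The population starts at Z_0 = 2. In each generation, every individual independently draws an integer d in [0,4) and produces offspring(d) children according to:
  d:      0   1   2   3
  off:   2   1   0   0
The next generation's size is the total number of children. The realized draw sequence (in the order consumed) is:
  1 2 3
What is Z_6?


gen 0: Z_0=2, draws=[1, 2], offspring=[1, 0], Z_1=1
gen 1: Z_1=1, draws=[3], offspring=[0], Z_2=0
gen 2: Z_2=0, draws=[], offspring=[], Z_3=0
gen 3: Z_3=0, draws=[], offspring=[], Z_4=0
gen 4: Z_4=0, draws=[], offspring=[], Z_5=0
gen 5: Z_5=0, draws=[], offspring=[], Z_6=0

0


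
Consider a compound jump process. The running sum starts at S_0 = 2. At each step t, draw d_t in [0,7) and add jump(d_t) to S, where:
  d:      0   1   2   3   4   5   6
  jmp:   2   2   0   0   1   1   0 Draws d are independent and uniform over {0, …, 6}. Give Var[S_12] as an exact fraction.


Outcome values over d=0..6: [2, 2, 0, 0, 1, 1, 0]
Σy = 6, Σy² = 10, M = 7
μ = 6/7 = 6/7,  σ² = 10/7 − (6/7)² = 34/49
Independent increments: Var[S_12] = 12·σ² = 12·(34/49) = 408/49

408/49


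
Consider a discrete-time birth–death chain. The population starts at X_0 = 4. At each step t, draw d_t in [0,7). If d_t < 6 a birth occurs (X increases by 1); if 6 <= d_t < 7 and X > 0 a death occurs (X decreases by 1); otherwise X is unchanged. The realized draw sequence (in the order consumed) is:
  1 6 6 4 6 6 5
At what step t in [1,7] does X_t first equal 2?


6

t=0: X=4, d=1 → birth, X_1=5
t=1: X=5, d=6 → death, X_2=4
t=2: X=4, d=6 → death, X_3=3
t=3: X=3, d=4 → birth, X_4=4
t=4: X=4, d=6 → death, X_5=3
t=5: X=3, d=6 → death, X_6=2
t=6: X=2, d=5 → birth, X_7=3


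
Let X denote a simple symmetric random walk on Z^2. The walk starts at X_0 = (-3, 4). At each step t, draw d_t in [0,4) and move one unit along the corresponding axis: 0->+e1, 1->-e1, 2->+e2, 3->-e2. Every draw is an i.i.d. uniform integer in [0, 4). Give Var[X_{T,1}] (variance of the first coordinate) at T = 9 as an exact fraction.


9/2

Outcome values over d=0..3: [1, -1, 0, 0]
Σy = 0, Σy² = 2, M = 4
μ = 0/4 = 0,  σ² = 2/4 − (0)² = 1/2
Independent increments: Var[X_9] = 9·σ² = 9·(1/2) = 9/2


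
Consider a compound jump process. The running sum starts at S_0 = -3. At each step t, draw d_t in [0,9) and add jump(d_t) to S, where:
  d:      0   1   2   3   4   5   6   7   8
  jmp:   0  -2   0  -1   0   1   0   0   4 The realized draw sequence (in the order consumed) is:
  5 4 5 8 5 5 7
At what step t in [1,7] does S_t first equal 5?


6

t=0: S=-3, d=5, jump=1, S_1=-2
t=1: S=-2, d=4, jump=0, S_2=-2
t=2: S=-2, d=5, jump=1, S_3=-1
t=3: S=-1, d=8, jump=4, S_4=3
t=4: S=3, d=5, jump=1, S_5=4
t=5: S=4, d=5, jump=1, S_6=5
t=6: S=5, d=7, jump=0, S_7=5


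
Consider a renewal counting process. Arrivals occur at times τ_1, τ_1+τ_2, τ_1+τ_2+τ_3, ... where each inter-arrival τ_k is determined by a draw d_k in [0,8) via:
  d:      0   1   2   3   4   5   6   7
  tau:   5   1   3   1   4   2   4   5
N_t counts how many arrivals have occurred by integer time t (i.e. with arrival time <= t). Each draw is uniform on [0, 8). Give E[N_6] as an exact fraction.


Inter-arrival values over d=0..7: [5, 1, 3, 1, 4, 2, 4, 5]
Each d has probability 1/8, so the pmf of τ is: f(1) = 1/4, f(2) = 1/8, f(3) = 1/8, f(4) = 1/4, f(5) = 1/4
Renewal equation for m(n) = E[N_n]: condition on τ_1 = k (if k <= n, one arrival plus a fresh copy on the remaining n−k steps): m(n) = F(n) + Σ_{k<=n} f(k)·m(n−k), where F(n) = P(τ <= n) and m(0) = 0
m(1) = F(1) = 1/4
m(2) = F(2) + f(1)·m(1) = 3/8 + 1/4·1/4 = 7/16
m(3) = F(3) + f(1)·m(2) + f(2)·m(1) = 1/2 + 1/4·7/16 + 1/8·1/4 = 41/64
m(4) = F(4) + f(1)·m(3) + f(2)·m(2) + f(3)·m(1) = 3/4 + 1/4·41/64 + 1/8·7/16 + 1/8·1/4 = 255/256
m(5) = F(5) + f(1)·m(4) + f(2)·m(3) + f(3)·m(2) + f(4)·m(1) = 1 + 1/4·255/256 + 1/8·41/64 + 1/8·7/16 + 1/4·1/4 = 1481/1024
m(6) = F(6) + f(1)·m(5) + f(2)·m(4) + f(3)·m(3) + f(4)·m(2) + f(5)·m(1) = 1 + 1/4·1481/1024 + 1/8·255/256 + 1/8·41/64 + 1/4·7/16 + 1/4·1/4 = 7119/4096
E[N_6] = m(6) = 7119/4096

7119/4096


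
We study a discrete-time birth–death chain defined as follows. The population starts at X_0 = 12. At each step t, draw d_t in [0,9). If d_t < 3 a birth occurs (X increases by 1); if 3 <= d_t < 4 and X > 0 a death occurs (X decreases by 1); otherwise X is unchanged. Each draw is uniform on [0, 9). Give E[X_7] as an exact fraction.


122/9

X can drop by at most 1 per step and X_0 = 12 > T = 7, so X_t >= 12 − t >= 5 > 0 for every t <= 7: the floor at 0 (the 'and X > 0' condition) never binds. Hence X_7 = X_0 + Σ_{t<7} Y_t with i.i.d. increments Y_t = y(d_t) ∈ {+1, −1, 0}.
Outcome values over d=0..8: [1, 1, 1, -1, 0, 0, 0, 0, 0]
Σy = 2, Σy² = 4, M = 9
μ = 2/9 = 2/9,  σ² = 4/9 − (2/9)² = 32/81
E[X_7] = 12 + 7·(2/9) = 122/9


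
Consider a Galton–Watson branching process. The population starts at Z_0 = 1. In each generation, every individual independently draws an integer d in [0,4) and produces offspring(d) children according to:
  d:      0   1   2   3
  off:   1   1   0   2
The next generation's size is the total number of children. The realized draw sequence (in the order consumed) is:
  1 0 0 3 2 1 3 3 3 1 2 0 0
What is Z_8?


gen 0: Z_0=1, draws=[1], offspring=[1], Z_1=1
gen 1: Z_1=1, draws=[0], offspring=[1], Z_2=1
gen 2: Z_2=1, draws=[0], offspring=[1], Z_3=1
gen 3: Z_3=1, draws=[3], offspring=[2], Z_4=2
gen 4: Z_4=2, draws=[2, 1], offspring=[0, 1], Z_5=1
gen 5: Z_5=1, draws=[3], offspring=[2], Z_6=2
gen 6: Z_6=2, draws=[3, 3], offspring=[2, 2], Z_7=4
gen 7: Z_7=4, draws=[1, 2, 0, 0], offspring=[1, 0, 1, 1], Z_8=3

3


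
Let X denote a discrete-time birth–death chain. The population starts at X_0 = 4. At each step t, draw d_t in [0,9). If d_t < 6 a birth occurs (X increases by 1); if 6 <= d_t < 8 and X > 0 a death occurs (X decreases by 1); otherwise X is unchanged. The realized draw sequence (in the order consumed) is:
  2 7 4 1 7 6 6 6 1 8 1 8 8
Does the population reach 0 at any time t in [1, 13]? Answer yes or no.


t=0: X=4, d=2 → birth, X_1=5
t=1: X=5, d=7 → death, X_2=4
t=2: X=4, d=4 → birth, X_3=5
t=3: X=5, d=1 → birth, X_4=6
t=4: X=6, d=7 → death, X_5=5
t=5: X=5, d=6 → death, X_6=4
t=6: X=4, d=6 → death, X_7=3
t=7: X=3, d=6 → death, X_8=2
t=8: X=2, d=1 → birth, X_9=3
t=9: X=3, d=8 → hold, X_10=3
t=10: X=3, d=1 → birth, X_11=4
t=11: X=4, d=8 → hold, X_12=4
t=12: X=4, d=8 → hold, X_13=4

no


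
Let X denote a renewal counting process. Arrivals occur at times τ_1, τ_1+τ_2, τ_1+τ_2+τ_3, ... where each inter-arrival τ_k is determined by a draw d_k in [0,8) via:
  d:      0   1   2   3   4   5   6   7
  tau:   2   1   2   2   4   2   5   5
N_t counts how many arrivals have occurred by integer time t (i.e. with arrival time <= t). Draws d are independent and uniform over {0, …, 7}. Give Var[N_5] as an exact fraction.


Inter-arrival values over d=0..7: [2, 1, 2, 2, 4, 2, 5, 5]
Each d has probability 1/8, so the pmf of τ is: f(1) = 1/8, f(2) = 1/2, f(4) = 1/8, f(5) = 1/4
Let p_n(j) = P(N_n = j), with p_0 = [1]. Condition on τ_1: p_n(0) = P(τ > n), and for j >= 1, p_n(j) = Σ_{k<=n} f(k)·p_{n−k}(j−1)
p_1 = [7/8, 1/8]  (j = 0..1)
p_2 = [3/8, 39/64, 1/64]  (j = 0..2)
p_3 = [3/8, 31/64, 71/512, 1/512]  (j = 0..3)
p_4 = [1/4, 23/64, 187/512, 103/4096, 1/4096]  (j = 0..4)
p_5 = [0, 37/64, 155/512, 471/4096, 135/32768, 1/32768]  (j = 0..5)
E[N_5] = Σ j·p_5(j) = 50633/32768;  E[N_5²] = Σ j²·p_5(j) = 94721/32768
Var[N_5] = 94721/32768 − (50633/32768)² = 540117039/1073741824

540117039/1073741824


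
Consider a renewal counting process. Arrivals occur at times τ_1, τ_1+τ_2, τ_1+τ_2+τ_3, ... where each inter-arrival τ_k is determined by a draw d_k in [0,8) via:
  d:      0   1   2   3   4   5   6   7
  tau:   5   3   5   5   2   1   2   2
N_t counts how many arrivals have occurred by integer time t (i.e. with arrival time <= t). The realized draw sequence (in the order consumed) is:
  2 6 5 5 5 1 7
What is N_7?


2

draw d_1=2: τ_1=5, arrival time A_1=5
draw d_2=6: τ_2=2, arrival time A_2=7
draw d_3=5: τ_3=1, arrival time A_3=8
draw d_4=5: τ_4=1, arrival time A_4=9
draw d_5=5: τ_5=1, arrival time A_5=10
draw d_6=1: τ_6=3, arrival time A_6=13
draw d_7=7: τ_7=2, arrival time A_7=15
N_t over t=0..7: 0:0 1:0 2:0 3:0 4:0 5:1 6:1 7:2


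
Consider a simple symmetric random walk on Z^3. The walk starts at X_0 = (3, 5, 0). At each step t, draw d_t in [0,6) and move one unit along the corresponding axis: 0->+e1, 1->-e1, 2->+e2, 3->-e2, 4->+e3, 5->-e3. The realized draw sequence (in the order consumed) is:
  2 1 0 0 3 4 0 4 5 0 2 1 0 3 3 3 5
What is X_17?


(6, 3, 0)

t=0: X=(3, 5, 0), d=2 → +e2, X_1=(3, 6, 0)
t=1: X=(3, 6, 0), d=1 → -e1, X_2=(2, 6, 0)
t=2: X=(2, 6, 0), d=0 → +e1, X_3=(3, 6, 0)
t=3: X=(3, 6, 0), d=0 → +e1, X_4=(4, 6, 0)
t=4: X=(4, 6, 0), d=3 → -e2, X_5=(4, 5, 0)
t=5: X=(4, 5, 0), d=4 → +e3, X_6=(4, 5, 1)
t=6: X=(4, 5, 1), d=0 → +e1, X_7=(5, 5, 1)
t=7: X=(5, 5, 1), d=4 → +e3, X_8=(5, 5, 2)
t=8: X=(5, 5, 2), d=5 → -e3, X_9=(5, 5, 1)
t=9: X=(5, 5, 1), d=0 → +e1, X_10=(6, 5, 1)
t=10: X=(6, 5, 1), d=2 → +e2, X_11=(6, 6, 1)
t=11: X=(6, 6, 1), d=1 → -e1, X_12=(5, 6, 1)
t=12: X=(5, 6, 1), d=0 → +e1, X_13=(6, 6, 1)
t=13: X=(6, 6, 1), d=3 → -e2, X_14=(6, 5, 1)
t=14: X=(6, 5, 1), d=3 → -e2, X_15=(6, 4, 1)
t=15: X=(6, 4, 1), d=3 → -e2, X_16=(6, 3, 1)
t=16: X=(6, 3, 1), d=5 → -e3, X_17=(6, 3, 0)


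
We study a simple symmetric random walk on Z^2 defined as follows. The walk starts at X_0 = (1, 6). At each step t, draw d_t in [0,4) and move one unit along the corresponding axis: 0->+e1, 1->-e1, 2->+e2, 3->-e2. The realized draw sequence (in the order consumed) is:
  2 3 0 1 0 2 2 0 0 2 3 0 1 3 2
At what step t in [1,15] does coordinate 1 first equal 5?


t=0: X=(1, 6), d=2 → +e2, X_1=(1, 7)
t=1: X=(1, 7), d=3 → -e2, X_2=(1, 6)
t=2: X=(1, 6), d=0 → +e1, X_3=(2, 6)
t=3: X=(2, 6), d=1 → -e1, X_4=(1, 6)
t=4: X=(1, 6), d=0 → +e1, X_5=(2, 6)
t=5: X=(2, 6), d=2 → +e2, X_6=(2, 7)
t=6: X=(2, 7), d=2 → +e2, X_7=(2, 8)
t=7: X=(2, 8), d=0 → +e1, X_8=(3, 8)
t=8: X=(3, 8), d=0 → +e1, X_9=(4, 8)
t=9: X=(4, 8), d=2 → +e2, X_10=(4, 9)
t=10: X=(4, 9), d=3 → -e2, X_11=(4, 8)
t=11: X=(4, 8), d=0 → +e1, X_12=(5, 8)
t=12: X=(5, 8), d=1 → -e1, X_13=(4, 8)
t=13: X=(4, 8), d=3 → -e2, X_14=(4, 7)
t=14: X=(4, 7), d=2 → +e2, X_15=(4, 8)

12


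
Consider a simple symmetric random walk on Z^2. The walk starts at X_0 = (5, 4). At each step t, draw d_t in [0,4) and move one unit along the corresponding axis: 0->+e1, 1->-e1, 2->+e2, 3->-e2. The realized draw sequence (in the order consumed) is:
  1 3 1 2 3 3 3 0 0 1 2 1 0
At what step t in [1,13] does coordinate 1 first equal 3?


3

t=0: X=(5, 4), d=1 → -e1, X_1=(4, 4)
t=1: X=(4, 4), d=3 → -e2, X_2=(4, 3)
t=2: X=(4, 3), d=1 → -e1, X_3=(3, 3)
t=3: X=(3, 3), d=2 → +e2, X_4=(3, 4)
t=4: X=(3, 4), d=3 → -e2, X_5=(3, 3)
t=5: X=(3, 3), d=3 → -e2, X_6=(3, 2)
t=6: X=(3, 2), d=3 → -e2, X_7=(3, 1)
t=7: X=(3, 1), d=0 → +e1, X_8=(4, 1)
t=8: X=(4, 1), d=0 → +e1, X_9=(5, 1)
t=9: X=(5, 1), d=1 → -e1, X_10=(4, 1)
t=10: X=(4, 1), d=2 → +e2, X_11=(4, 2)
t=11: X=(4, 2), d=1 → -e1, X_12=(3, 2)
t=12: X=(3, 2), d=0 → +e1, X_13=(4, 2)


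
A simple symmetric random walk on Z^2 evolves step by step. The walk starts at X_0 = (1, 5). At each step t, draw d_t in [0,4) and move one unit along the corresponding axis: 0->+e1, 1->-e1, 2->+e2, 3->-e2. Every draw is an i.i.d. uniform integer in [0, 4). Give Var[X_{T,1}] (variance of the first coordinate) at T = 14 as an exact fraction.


Outcome values over d=0..3: [1, -1, 0, 0]
Σy = 0, Σy² = 2, M = 4
μ = 0/4 = 0,  σ² = 2/4 − (0)² = 1/2
Independent increments: Var[X_14] = 14·σ² = 14·(1/2) = 7

7


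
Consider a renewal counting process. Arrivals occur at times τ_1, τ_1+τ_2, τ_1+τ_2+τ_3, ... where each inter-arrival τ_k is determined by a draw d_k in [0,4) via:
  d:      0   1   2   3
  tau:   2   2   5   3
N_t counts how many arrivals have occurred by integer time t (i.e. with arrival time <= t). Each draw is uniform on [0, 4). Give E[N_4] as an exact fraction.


Inter-arrival values over d=0..3: [2, 2, 5, 3]
Each d has probability 1/4, so the pmf of τ is: f(2) = 1/2, f(3) = 1/4, f(5) = 1/4
Renewal equation for m(n) = E[N_n]: condition on τ_1 = k (if k <= n, one arrival plus a fresh copy on the remaining n−k steps): m(n) = F(n) + Σ_{k<=n} f(k)·m(n−k), where F(n) = P(τ <= n) and m(0) = 0
m(1) = F(1) = 0
m(2) = F(2) = 1/2
m(3) = F(3) = 3/4
m(4) = F(4) + f(2)·m(2) = 3/4 + 1/2·1/2 = 1
E[N_4] = m(4) = 1

1


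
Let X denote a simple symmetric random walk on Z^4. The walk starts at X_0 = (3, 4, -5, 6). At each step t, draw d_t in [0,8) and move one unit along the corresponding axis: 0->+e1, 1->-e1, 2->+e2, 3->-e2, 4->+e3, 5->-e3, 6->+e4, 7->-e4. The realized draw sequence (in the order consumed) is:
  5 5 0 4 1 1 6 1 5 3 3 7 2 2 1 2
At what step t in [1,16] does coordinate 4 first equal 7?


7

t=0: X=(3, 4, -5, 6), d=5 → -e3, X_1=(3, 4, -6, 6)
t=1: X=(3, 4, -6, 6), d=5 → -e3, X_2=(3, 4, -7, 6)
t=2: X=(3, 4, -7, 6), d=0 → +e1, X_3=(4, 4, -7, 6)
t=3: X=(4, 4, -7, 6), d=4 → +e3, X_4=(4, 4, -6, 6)
t=4: X=(4, 4, -6, 6), d=1 → -e1, X_5=(3, 4, -6, 6)
t=5: X=(3, 4, -6, 6), d=1 → -e1, X_6=(2, 4, -6, 6)
t=6: X=(2, 4, -6, 6), d=6 → +e4, X_7=(2, 4, -6, 7)
t=7: X=(2, 4, -6, 7), d=1 → -e1, X_8=(1, 4, -6, 7)
t=8: X=(1, 4, -6, 7), d=5 → -e3, X_9=(1, 4, -7, 7)
t=9: X=(1, 4, -7, 7), d=3 → -e2, X_10=(1, 3, -7, 7)
t=10: X=(1, 3, -7, 7), d=3 → -e2, X_11=(1, 2, -7, 7)
t=11: X=(1, 2, -7, 7), d=7 → -e4, X_12=(1, 2, -7, 6)
t=12: X=(1, 2, -7, 6), d=2 → +e2, X_13=(1, 3, -7, 6)
t=13: X=(1, 3, -7, 6), d=2 → +e2, X_14=(1, 4, -7, 6)
t=14: X=(1, 4, -7, 6), d=1 → -e1, X_15=(0, 4, -7, 6)
t=15: X=(0, 4, -7, 6), d=2 → +e2, X_16=(0, 5, -7, 6)


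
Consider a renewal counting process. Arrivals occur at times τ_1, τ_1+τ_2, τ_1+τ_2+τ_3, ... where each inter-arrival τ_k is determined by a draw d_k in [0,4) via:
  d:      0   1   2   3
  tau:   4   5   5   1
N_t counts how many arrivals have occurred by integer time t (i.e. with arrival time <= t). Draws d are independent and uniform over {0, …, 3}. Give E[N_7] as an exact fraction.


Inter-arrival values over d=0..3: [4, 5, 5, 1]
Each d has probability 1/4, so the pmf of τ is: f(1) = 1/4, f(4) = 1/4, f(5) = 1/2
Renewal equation for m(n) = E[N_n]: condition on τ_1 = k (if k <= n, one arrival plus a fresh copy on the remaining n−k steps): m(n) = F(n) + Σ_{k<=n} f(k)·m(n−k), where F(n) = P(τ <= n) and m(0) = 0
m(1) = F(1) = 1/4
m(2) = F(2) + f(1)·m(1) = 1/4 + 1/4·1/4 = 5/16
m(3) = F(3) + f(1)·m(2) = 1/4 + 1/4·5/16 = 21/64
m(4) = F(4) + f(1)·m(3) = 1/2 + 1/4·21/64 = 149/256
m(5) = F(5) + f(1)·m(4) + f(4)·m(1) = 1 + 1/4·149/256 + 1/4·1/4 = 1237/1024
m(6) = F(6) + f(1)·m(5) + f(4)·m(2) + f(5)·m(1) = 1 + 1/4·1237/1024 + 1/4·5/16 + 1/2·1/4 = 6165/4096
m(7) = F(7) + f(1)·m(6) + f(4)·m(3) + f(5)·m(2) = 1 + 1/4·6165/4096 + 1/4·21/64 + 1/2·5/16 = 26453/16384
E[N_7] = m(7) = 26453/16384

26453/16384


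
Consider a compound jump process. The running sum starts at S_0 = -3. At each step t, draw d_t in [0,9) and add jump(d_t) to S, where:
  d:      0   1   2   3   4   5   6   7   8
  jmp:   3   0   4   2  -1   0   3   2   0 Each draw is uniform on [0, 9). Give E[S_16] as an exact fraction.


Outcome values over d=0..8: [3, 0, 4, 2, -1, 0, 3, 2, 0]
Σy = 13, Σy² = 43, M = 9
μ = 13/9 = 13/9,  σ² = 43/9 − (13/9)² = 218/81
E[S_16] = -3 + 16·(13/9) = 181/9

181/9


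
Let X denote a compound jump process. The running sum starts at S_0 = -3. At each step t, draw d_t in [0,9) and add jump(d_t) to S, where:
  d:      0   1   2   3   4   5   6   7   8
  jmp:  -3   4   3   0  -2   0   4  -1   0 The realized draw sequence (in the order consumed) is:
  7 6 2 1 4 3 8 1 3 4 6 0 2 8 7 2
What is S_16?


13

t=0: S=-3, d=7, jump=-1, S_1=-4
t=1: S=-4, d=6, jump=4, S_2=0
t=2: S=0, d=2, jump=3, S_3=3
t=3: S=3, d=1, jump=4, S_4=7
t=4: S=7, d=4, jump=-2, S_5=5
t=5: S=5, d=3, jump=0, S_6=5
t=6: S=5, d=8, jump=0, S_7=5
t=7: S=5, d=1, jump=4, S_8=9
t=8: S=9, d=3, jump=0, S_9=9
t=9: S=9, d=4, jump=-2, S_10=7
t=10: S=7, d=6, jump=4, S_11=11
t=11: S=11, d=0, jump=-3, S_12=8
t=12: S=8, d=2, jump=3, S_13=11
t=13: S=11, d=8, jump=0, S_14=11
t=14: S=11, d=7, jump=-1, S_15=10
t=15: S=10, d=2, jump=3, S_16=13


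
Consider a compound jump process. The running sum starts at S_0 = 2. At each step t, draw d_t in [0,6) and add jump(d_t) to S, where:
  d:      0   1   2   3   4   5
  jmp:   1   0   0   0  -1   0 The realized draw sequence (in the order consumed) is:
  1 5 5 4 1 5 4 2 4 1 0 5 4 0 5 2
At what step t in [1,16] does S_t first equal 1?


t=0: S=2, d=1, jump=0, S_1=2
t=1: S=2, d=5, jump=0, S_2=2
t=2: S=2, d=5, jump=0, S_3=2
t=3: S=2, d=4, jump=-1, S_4=1
t=4: S=1, d=1, jump=0, S_5=1
t=5: S=1, d=5, jump=0, S_6=1
t=6: S=1, d=4, jump=-1, S_7=0
t=7: S=0, d=2, jump=0, S_8=0
t=8: S=0, d=4, jump=-1, S_9=-1
t=9: S=-1, d=1, jump=0, S_10=-1
t=10: S=-1, d=0, jump=1, S_11=0
t=11: S=0, d=5, jump=0, S_12=0
t=12: S=0, d=4, jump=-1, S_13=-1
t=13: S=-1, d=0, jump=1, S_14=0
t=14: S=0, d=5, jump=0, S_15=0
t=15: S=0, d=2, jump=0, S_16=0

4


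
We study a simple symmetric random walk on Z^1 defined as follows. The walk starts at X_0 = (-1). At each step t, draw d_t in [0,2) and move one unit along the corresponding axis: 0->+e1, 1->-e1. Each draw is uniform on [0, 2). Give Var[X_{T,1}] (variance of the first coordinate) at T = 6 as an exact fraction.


6

Outcome values over d=0..1: [1, -1]
Σy = 0, Σy² = 2, M = 2
μ = 0/2 = 0,  σ² = 2/2 − (0)² = 1
Independent increments: Var[X_6] = 6·σ² = 6·(1) = 6


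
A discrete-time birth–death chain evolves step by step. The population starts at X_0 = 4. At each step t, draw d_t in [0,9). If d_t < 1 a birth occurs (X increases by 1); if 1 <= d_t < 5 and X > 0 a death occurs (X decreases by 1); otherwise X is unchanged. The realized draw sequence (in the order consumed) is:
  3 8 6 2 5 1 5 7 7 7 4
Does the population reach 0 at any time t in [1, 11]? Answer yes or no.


yes

t=0: X=4, d=3 → death, X_1=3
t=1: X=3, d=8 → hold, X_2=3
t=2: X=3, d=6 → hold, X_3=3
t=3: X=3, d=2 → death, X_4=2
t=4: X=2, d=5 → hold, X_5=2
t=5: X=2, d=1 → death, X_6=1
t=6: X=1, d=5 → hold, X_7=1
t=7: X=1, d=7 → hold, X_8=1
t=8: X=1, d=7 → hold, X_9=1
t=9: X=1, d=7 → hold, X_10=1
t=10: X=1, d=4 → death, X_11=0


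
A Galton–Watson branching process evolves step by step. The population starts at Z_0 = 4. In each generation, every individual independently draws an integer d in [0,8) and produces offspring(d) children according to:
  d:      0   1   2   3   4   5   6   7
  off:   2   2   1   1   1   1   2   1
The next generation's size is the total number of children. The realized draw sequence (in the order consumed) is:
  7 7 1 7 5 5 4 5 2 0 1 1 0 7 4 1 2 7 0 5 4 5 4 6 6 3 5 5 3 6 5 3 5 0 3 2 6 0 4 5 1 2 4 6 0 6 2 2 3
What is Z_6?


gen 0: Z_0=4, draws=[7, 7, 1, 7], offspring=[1, 1, 2, 1], Z_1=5
gen 1: Z_1=5, draws=[5, 5, 4, 5, 2], offspring=[1, 1, 1, 1, 1], Z_2=5
gen 2: Z_2=5, draws=[0, 1, 1, 0, 7], offspring=[2, 2, 2, 2, 1], Z_3=9
gen 3: Z_3=9, draws=[4, 1, 2, 7, 0, 5, 4, 5, 4], offspring=[1, 2, 1, 1, 2, 1, 1, 1, 1], Z_4=11
gen 4: Z_4=11, draws=[6, 6, 3, 5, 5, 3, 6, 5, 3, 5, 0], offspring=[2, 2, 1, 1, 1, 1, 2, 1, 1, 1, 2], Z_5=15
gen 5: Z_5=15, draws=[3, 2, 6, 0, 4, 5, 1, 2, 4, 6, 0, 6, 2, 2, 3], offspring=[1, 1, 2, 2, 1, 1, 2, 1, 1, 2, 2, 2, 1, 1, 1], Z_6=21

21


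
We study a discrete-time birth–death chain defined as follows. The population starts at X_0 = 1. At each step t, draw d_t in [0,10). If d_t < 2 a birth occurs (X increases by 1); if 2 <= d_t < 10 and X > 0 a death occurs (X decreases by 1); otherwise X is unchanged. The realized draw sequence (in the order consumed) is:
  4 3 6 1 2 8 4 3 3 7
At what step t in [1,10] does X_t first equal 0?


1

t=0: X=1, d=4 → death, X_1=0
t=1: X=0, d=3 → hold, X_2=0
t=2: X=0, d=6 → hold, X_3=0
t=3: X=0, d=1 → birth, X_4=1
t=4: X=1, d=2 → death, X_5=0
t=5: X=0, d=8 → hold, X_6=0
t=6: X=0, d=4 → hold, X_7=0
t=7: X=0, d=3 → hold, X_8=0
t=8: X=0, d=3 → hold, X_9=0
t=9: X=0, d=7 → hold, X_10=0


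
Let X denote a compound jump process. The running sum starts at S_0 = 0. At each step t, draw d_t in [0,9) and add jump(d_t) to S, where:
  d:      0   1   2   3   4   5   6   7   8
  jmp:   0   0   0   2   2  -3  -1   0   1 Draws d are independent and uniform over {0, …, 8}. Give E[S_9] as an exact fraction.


Outcome values over d=0..8: [0, 0, 0, 2, 2, -3, -1, 0, 1]
Σy = 1, Σy² = 19, M = 9
μ = 1/9 = 1/9,  σ² = 19/9 − (1/9)² = 170/81
E[S_9] = 0 + 9·(1/9) = 1

1


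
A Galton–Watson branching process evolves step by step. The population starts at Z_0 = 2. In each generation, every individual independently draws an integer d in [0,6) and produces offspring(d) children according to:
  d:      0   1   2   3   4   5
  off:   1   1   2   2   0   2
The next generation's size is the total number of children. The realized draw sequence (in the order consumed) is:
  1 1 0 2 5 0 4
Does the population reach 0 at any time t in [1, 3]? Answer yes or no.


no

gen 0: Z_0=2, draws=[1, 1], offspring=[1, 1], Z_1=2
gen 1: Z_1=2, draws=[0, 2], offspring=[1, 2], Z_2=3
gen 2: Z_2=3, draws=[5, 0, 4], offspring=[2, 1, 0], Z_3=3


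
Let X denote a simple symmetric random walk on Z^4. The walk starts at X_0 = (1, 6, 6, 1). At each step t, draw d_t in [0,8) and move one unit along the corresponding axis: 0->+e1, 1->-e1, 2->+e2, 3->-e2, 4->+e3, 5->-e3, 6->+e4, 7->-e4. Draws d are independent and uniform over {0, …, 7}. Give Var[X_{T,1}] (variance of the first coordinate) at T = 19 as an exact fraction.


Outcome values over d=0..7: [1, -1, 0, 0, 0, 0, 0, 0]
Σy = 0, Σy² = 2, M = 8
μ = 0/8 = 0,  σ² = 2/8 − (0)² = 1/4
Independent increments: Var[X_19] = 19·σ² = 19·(1/4) = 19/4

19/4


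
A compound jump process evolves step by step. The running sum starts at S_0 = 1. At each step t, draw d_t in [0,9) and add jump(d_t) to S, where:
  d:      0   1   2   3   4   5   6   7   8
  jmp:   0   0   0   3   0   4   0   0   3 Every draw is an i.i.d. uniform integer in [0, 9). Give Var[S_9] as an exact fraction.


Outcome values over d=0..8: [0, 0, 0, 3, 0, 4, 0, 0, 3]
Σy = 10, Σy² = 34, M = 9
μ = 10/9 = 10/9,  σ² = 34/9 − (10/9)² = 206/81
Independent increments: Var[S_9] = 9·σ² = 9·(206/81) = 206/9

206/9


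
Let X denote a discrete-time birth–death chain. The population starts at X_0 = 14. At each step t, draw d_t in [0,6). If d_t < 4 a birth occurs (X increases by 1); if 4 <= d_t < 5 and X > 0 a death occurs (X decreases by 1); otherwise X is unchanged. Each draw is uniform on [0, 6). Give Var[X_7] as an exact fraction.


49/12

X can drop by at most 1 per step and X_0 = 14 > T = 7, so X_t >= 14 − t >= 7 > 0 for every t <= 7: the floor at 0 (the 'and X > 0' condition) never binds. Hence X_7 = X_0 + Σ_{t<7} Y_t with i.i.d. increments Y_t = y(d_t) ∈ {+1, −1, 0}.
Outcome values over d=0..5: [1, 1, 1, 1, -1, 0]
Σy = 3, Σy² = 5, M = 6
μ = 3/6 = 1/2,  σ² = 5/6 − (1/2)² = 7/12
Independent increments: Var[X_7] = 7·σ² = 7·(7/12) = 49/12


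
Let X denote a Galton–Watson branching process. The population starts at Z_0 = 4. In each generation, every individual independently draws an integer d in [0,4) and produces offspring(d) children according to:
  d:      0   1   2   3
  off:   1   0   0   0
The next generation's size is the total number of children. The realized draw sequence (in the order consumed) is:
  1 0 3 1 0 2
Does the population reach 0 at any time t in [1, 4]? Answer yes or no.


yes

gen 0: Z_0=4, draws=[1, 0, 3, 1], offspring=[0, 1, 0, 0], Z_1=1
gen 1: Z_1=1, draws=[0], offspring=[1], Z_2=1
gen 2: Z_2=1, draws=[2], offspring=[0], Z_3=0
gen 3: Z_3=0, draws=[], offspring=[], Z_4=0


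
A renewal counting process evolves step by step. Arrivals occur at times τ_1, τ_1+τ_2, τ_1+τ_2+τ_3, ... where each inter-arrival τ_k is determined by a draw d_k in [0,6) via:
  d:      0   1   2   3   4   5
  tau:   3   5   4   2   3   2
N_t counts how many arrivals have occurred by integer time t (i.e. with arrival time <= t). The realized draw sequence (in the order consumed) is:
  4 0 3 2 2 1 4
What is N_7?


draw d_1=4: τ_1=3, arrival time A_1=3
draw d_2=0: τ_2=3, arrival time A_2=6
draw d_3=3: τ_3=2, arrival time A_3=8
draw d_4=2: τ_4=4, arrival time A_4=12
draw d_5=2: τ_5=4, arrival time A_5=16
draw d_6=1: τ_6=5, arrival time A_6=21
draw d_7=4: τ_7=3, arrival time A_7=24
N_t over t=0..7: 0:0 1:0 2:0 3:1 4:1 5:1 6:2 7:2

2


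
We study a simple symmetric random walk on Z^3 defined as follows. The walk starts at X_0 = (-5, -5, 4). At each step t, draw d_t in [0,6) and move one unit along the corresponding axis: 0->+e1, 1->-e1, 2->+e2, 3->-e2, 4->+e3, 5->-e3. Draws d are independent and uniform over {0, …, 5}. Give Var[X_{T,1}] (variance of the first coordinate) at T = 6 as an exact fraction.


Outcome values over d=0..5: [1, -1, 0, 0, 0, 0]
Σy = 0, Σy² = 2, M = 6
μ = 0/6 = 0,  σ² = 2/6 − (0)² = 1/3
Independent increments: Var[X_6] = 6·σ² = 6·(1/3) = 2

2


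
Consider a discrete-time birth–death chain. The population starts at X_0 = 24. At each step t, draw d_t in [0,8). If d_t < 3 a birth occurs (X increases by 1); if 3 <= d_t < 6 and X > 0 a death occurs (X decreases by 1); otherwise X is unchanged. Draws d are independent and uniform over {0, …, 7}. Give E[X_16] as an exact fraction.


24

X can drop by at most 1 per step and X_0 = 24 > T = 16, so X_t >= 24 − t >= 8 > 0 for every t <= 16: the floor at 0 (the 'and X > 0' condition) never binds. Hence X_16 = X_0 + Σ_{t<16} Y_t with i.i.d. increments Y_t = y(d_t) ∈ {+1, −1, 0}.
Outcome values over d=0..7: [1, 1, 1, -1, -1, -1, 0, 0]
Σy = 0, Σy² = 6, M = 8
μ = 0/8 = 0,  σ² = 6/8 − (0)² = 3/4
E[X_16] = 24 + 16·(0) = 24


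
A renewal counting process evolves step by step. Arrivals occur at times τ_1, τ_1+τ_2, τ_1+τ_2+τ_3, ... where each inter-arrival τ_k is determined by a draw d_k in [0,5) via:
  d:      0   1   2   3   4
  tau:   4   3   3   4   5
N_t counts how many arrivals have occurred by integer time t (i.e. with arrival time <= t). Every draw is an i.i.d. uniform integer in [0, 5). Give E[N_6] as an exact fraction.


Inter-arrival values over d=0..4: [4, 3, 3, 4, 5]
Each d has probability 1/5, so the pmf of τ is: f(3) = 2/5, f(4) = 2/5, f(5) = 1/5
Renewal equation for m(n) = E[N_n]: condition on τ_1 = k (if k <= n, one arrival plus a fresh copy on the remaining n−k steps): m(n) = F(n) + Σ_{k<=n} f(k)·m(n−k), where F(n) = P(τ <= n) and m(0) = 0
m(1) = F(1) = 0
m(2) = F(2) = 0
m(3) = F(3) = 2/5
m(4) = F(4) = 4/5
m(5) = F(5) = 1
m(6) = F(6) + f(3)·m(3) = 1 + 2/5·2/5 = 29/25
E[N_6] = m(6) = 29/25

29/25
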